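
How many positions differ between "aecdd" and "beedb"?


Comparing "aecdd" and "beedb" position by position:
  Position 0: 'a' vs 'b' => DIFFER
  Position 1: 'e' vs 'e' => same
  Position 2: 'c' vs 'e' => DIFFER
  Position 3: 'd' vs 'd' => same
  Position 4: 'd' vs 'b' => DIFFER
Positions that differ: 3

3


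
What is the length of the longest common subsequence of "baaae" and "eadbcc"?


LCS of "baaae" and "eadbcc"
DP table:
           e    a    d    b    c    c
      0    0    0    0    0    0    0
  b   0    0    0    0    1    1    1
  a   0    0    1    1    1    1    1
  a   0    0    1    1    1    1    1
  a   0    0    1    1    1    1    1
  e   0    1    1    1    1    1    1
LCS length = dp[5][6] = 1

1


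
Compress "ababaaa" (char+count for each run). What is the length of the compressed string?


Input: ababaaa
Runs:
  'a' x 1 => "a1"
  'b' x 1 => "b1"
  'a' x 1 => "a1"
  'b' x 1 => "b1"
  'a' x 3 => "a3"
Compressed: "a1b1a1b1a3"
Compressed length: 10

10


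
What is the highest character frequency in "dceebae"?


Input: dceebae
Character counts:
  'a': 1
  'b': 1
  'c': 1
  'd': 1
  'e': 3
Maximum frequency: 3

3


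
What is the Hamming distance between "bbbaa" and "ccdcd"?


Comparing "bbbaa" and "ccdcd" position by position:
  Position 0: 'b' vs 'c' => differ
  Position 1: 'b' vs 'c' => differ
  Position 2: 'b' vs 'd' => differ
  Position 3: 'a' vs 'c' => differ
  Position 4: 'a' vs 'd' => differ
Total differences (Hamming distance): 5

5


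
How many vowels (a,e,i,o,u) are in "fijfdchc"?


Input: fijfdchc
Checking each character:
  'f' at position 0: consonant
  'i' at position 1: vowel (running total: 1)
  'j' at position 2: consonant
  'f' at position 3: consonant
  'd' at position 4: consonant
  'c' at position 5: consonant
  'h' at position 6: consonant
  'c' at position 7: consonant
Total vowels: 1

1


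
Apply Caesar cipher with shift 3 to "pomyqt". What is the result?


Caesar cipher: shift "pomyqt" by 3
  'p' (pos 15) + 3 = pos 18 = 's'
  'o' (pos 14) + 3 = pos 17 = 'r'
  'm' (pos 12) + 3 = pos 15 = 'p'
  'y' (pos 24) + 3 = pos 1 = 'b'
  'q' (pos 16) + 3 = pos 19 = 't'
  't' (pos 19) + 3 = pos 22 = 'w'
Result: srpbtw

srpbtw


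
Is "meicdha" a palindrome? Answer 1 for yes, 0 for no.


Input: meicdha
Reversed: ahdciem
  Compare pos 0 ('m') with pos 6 ('a'): MISMATCH
  Compare pos 1 ('e') with pos 5 ('h'): MISMATCH
  Compare pos 2 ('i') with pos 4 ('d'): MISMATCH
Result: not a palindrome

0


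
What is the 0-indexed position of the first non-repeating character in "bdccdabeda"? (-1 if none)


Input: bdccdabeda
Character frequencies:
  'a': 2
  'b': 2
  'c': 2
  'd': 3
  'e': 1
Scanning left to right for freq == 1:
  Position 0 ('b'): freq=2, skip
  Position 1 ('d'): freq=3, skip
  Position 2 ('c'): freq=2, skip
  Position 3 ('c'): freq=2, skip
  Position 4 ('d'): freq=3, skip
  Position 5 ('a'): freq=2, skip
  Position 6 ('b'): freq=2, skip
  Position 7 ('e'): unique! => answer = 7

7


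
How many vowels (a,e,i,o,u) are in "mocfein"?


Input: mocfein
Checking each character:
  'm' at position 0: consonant
  'o' at position 1: vowel (running total: 1)
  'c' at position 2: consonant
  'f' at position 3: consonant
  'e' at position 4: vowel (running total: 2)
  'i' at position 5: vowel (running total: 3)
  'n' at position 6: consonant
Total vowels: 3

3


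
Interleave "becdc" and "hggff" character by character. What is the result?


Interleaving "becdc" and "hggff":
  Position 0: 'b' from first, 'h' from second => "bh"
  Position 1: 'e' from first, 'g' from second => "eg"
  Position 2: 'c' from first, 'g' from second => "cg"
  Position 3: 'd' from first, 'f' from second => "df"
  Position 4: 'c' from first, 'f' from second => "cf"
Result: bhegcgdfcf

bhegcgdfcf


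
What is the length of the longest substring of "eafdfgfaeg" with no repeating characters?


Input: "eafdfgfaeg"
Sliding window (track last position of each char):
  Position 0 ('e'): window [0,0] length 1 -- new best
  Position 1 ('a'): window [0,1] length 2 -- new best
  Position 2 ('f'): window [0,2] length 3 -- new best
  Position 3 ('d'): window [0,3] length 4 -- new best
  Position 4 ('f'): repeat (last at 2), move window start to 3
  Position 4 ('f'): window [3,4] length 2
  Position 5 ('g'): window [3,5] length 3
  Position 6 ('f'): repeat (last at 4), move window start to 5
  Position 6 ('f'): window [5,6] length 2
  Position 7 ('a'): window [5,7] length 3
  Position 8 ('e'): window [5,8] length 4
  Position 9 ('g'): repeat (last at 5), move window start to 6
  Position 9 ('g'): window [6,9] length 4
Longest substring with no repeats: "eafd" with length 4

4


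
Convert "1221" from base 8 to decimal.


Input: "1221" in base 8
Positional expansion:
  Digit '1' (value 1) x 8^3 = 512
  Digit '2' (value 2) x 8^2 = 128
  Digit '2' (value 2) x 8^1 = 16
  Digit '1' (value 1) x 8^0 = 1
Sum = 657

657


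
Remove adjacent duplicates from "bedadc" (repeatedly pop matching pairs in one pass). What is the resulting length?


Input: bedadc
Stack-based adjacent duplicate removal:
  Read 'b': push. Stack: b
  Read 'e': push. Stack: be
  Read 'd': push. Stack: bed
  Read 'a': push. Stack: beda
  Read 'd': push. Stack: bedad
  Read 'c': push. Stack: bedadc
Final stack: "bedadc" (length 6)

6


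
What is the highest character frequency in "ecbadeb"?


Input: ecbadeb
Character counts:
  'a': 1
  'b': 2
  'c': 1
  'd': 1
  'e': 2
Maximum frequency: 2

2


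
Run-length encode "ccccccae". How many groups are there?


Input: ccccccae
Scanning for consecutive runs:
  Group 1: 'c' x 6 (positions 0-5)
  Group 2: 'a' x 1 (positions 6-6)
  Group 3: 'e' x 1 (positions 7-7)
Total groups: 3

3


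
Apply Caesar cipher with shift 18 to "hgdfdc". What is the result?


Caesar cipher: shift "hgdfdc" by 18
  'h' (pos 7) + 18 = pos 25 = 'z'
  'g' (pos 6) + 18 = pos 24 = 'y'
  'd' (pos 3) + 18 = pos 21 = 'v'
  'f' (pos 5) + 18 = pos 23 = 'x'
  'd' (pos 3) + 18 = pos 21 = 'v'
  'c' (pos 2) + 18 = pos 20 = 'u'
Result: zyvxvu

zyvxvu


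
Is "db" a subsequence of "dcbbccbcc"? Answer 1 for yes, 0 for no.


Check if "db" is a subsequence of "dcbbccbcc"
Greedy scan:
  Position 0 ('d'): matches sub[0] = 'd'
  Position 1 ('c'): no match needed
  Position 2 ('b'): matches sub[1] = 'b'
  Position 3 ('b'): no match needed
  Position 4 ('c'): no match needed
  Position 5 ('c'): no match needed
  Position 6 ('b'): no match needed
  Position 7 ('c'): no match needed
  Position 8 ('c'): no match needed
All 2 characters matched => is a subsequence

1


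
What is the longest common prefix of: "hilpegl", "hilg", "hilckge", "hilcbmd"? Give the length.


Words: hilpegl, hilg, hilckge, hilcbmd
  Position 0: all 'h' => match
  Position 1: all 'i' => match
  Position 2: all 'l' => match
  Position 3: ('p', 'g', 'c', 'c') => mismatch, stop
LCP = "hil" (length 3)

3


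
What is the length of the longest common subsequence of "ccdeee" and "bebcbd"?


LCS of "ccdeee" and "bebcbd"
DP table:
           b    e    b    c    b    d
      0    0    0    0    0    0    0
  c   0    0    0    0    1    1    1
  c   0    0    0    0    1    1    1
  d   0    0    0    0    1    1    2
  e   0    0    1    1    1    1    2
  e   0    0    1    1    1    1    2
  e   0    0    1    1    1    1    2
LCS length = dp[6][6] = 2

2


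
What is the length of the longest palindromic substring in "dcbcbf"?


Input: "dcbcbf"
Checking substrings for palindromes:
  [1:4] "cbc" (len 3) => palindrome
  [2:5] "bcb" (len 3) => palindrome
Longest palindromic substring: "cbc" with length 3

3


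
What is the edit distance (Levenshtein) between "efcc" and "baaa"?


Computing edit distance: "efcc" -> "baaa"
DP table:
           b    a    a    a
      0    1    2    3    4
  e   1    1    2    3    4
  f   2    2    2    3    4
  c   3    3    3    3    4
  c   4    4    4    4    4
Edit distance = dp[4][4] = 4

4


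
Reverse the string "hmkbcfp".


Input: hmkbcfp
Reading characters right to left:
  Position 6: 'p'
  Position 5: 'f'
  Position 4: 'c'
  Position 3: 'b'
  Position 2: 'k'
  Position 1: 'm'
  Position 0: 'h'
Reversed: pfcbkmh

pfcbkmh


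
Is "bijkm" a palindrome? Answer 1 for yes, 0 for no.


Input: bijkm
Reversed: mkjib
  Compare pos 0 ('b') with pos 4 ('m'): MISMATCH
  Compare pos 1 ('i') with pos 3 ('k'): MISMATCH
Result: not a palindrome

0


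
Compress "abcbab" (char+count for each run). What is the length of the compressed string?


Input: abcbab
Runs:
  'a' x 1 => "a1"
  'b' x 1 => "b1"
  'c' x 1 => "c1"
  'b' x 1 => "b1"
  'a' x 1 => "a1"
  'b' x 1 => "b1"
Compressed: "a1b1c1b1a1b1"
Compressed length: 12

12


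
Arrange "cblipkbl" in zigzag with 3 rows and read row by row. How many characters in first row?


Zigzag "cblipkbl" into 3 rows:
Placing characters:
  'c' => row 0
  'b' => row 1
  'l' => row 2
  'i' => row 1
  'p' => row 0
  'k' => row 1
  'b' => row 2
  'l' => row 1
Rows:
  Row 0: "cp"
  Row 1: "bikl"
  Row 2: "lb"
First row length: 2

2


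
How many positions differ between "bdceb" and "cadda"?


Comparing "bdceb" and "cadda" position by position:
  Position 0: 'b' vs 'c' => DIFFER
  Position 1: 'd' vs 'a' => DIFFER
  Position 2: 'c' vs 'd' => DIFFER
  Position 3: 'e' vs 'd' => DIFFER
  Position 4: 'b' vs 'a' => DIFFER
Positions that differ: 5

5


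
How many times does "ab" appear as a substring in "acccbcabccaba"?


Searching for "ab" in "acccbcabccaba"
Scanning each position:
  Position 0: "ac" => no
  Position 1: "cc" => no
  Position 2: "cc" => no
  Position 3: "cb" => no
  Position 4: "bc" => no
  Position 5: "ca" => no
  Position 6: "ab" => MATCH
  Position 7: "bc" => no
  Position 8: "cc" => no
  Position 9: "ca" => no
  Position 10: "ab" => MATCH
  Position 11: "ba" => no
Total occurrences: 2

2


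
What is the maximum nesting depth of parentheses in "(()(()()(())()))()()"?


Input: "(()(()()(())()))()()"
Tracking depth:
  Position 0 '(': depth becomes 1
  Position 1 '(': depth becomes 2
  Position 2 ')': depth becomes 1
  Position 3 '(': depth becomes 2
  Position 4 '(': depth becomes 3
  Position 5 ')': depth becomes 2
  Position 6 '(': depth becomes 3
  Position 7 ')': depth becomes 2
  Position 8 '(': depth becomes 3
  Position 9 '(': depth becomes 4
  Position 10 ')': depth becomes 3
  Position 11 ')': depth becomes 2
  Position 12 '(': depth becomes 3
  Position 13 ')': depth becomes 2
  Position 14 ')': depth becomes 1
  Position 15 ')': depth becomes 0
  Position 16 '(': depth becomes 1
  Position 17 ')': depth becomes 0
  Position 18 '(': depth becomes 1
  Position 19 ')': depth becomes 0
Maximum depth reached: 4

4


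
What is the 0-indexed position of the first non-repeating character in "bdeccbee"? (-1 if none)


Input: bdeccbee
Character frequencies:
  'b': 2
  'c': 2
  'd': 1
  'e': 3
Scanning left to right for freq == 1:
  Position 0 ('b'): freq=2, skip
  Position 1 ('d'): unique! => answer = 1

1


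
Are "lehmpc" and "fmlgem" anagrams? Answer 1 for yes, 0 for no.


Strings: "lehmpc", "fmlgem"
Sorted first:  cehlmp
Sorted second: efglmm
Differ at position 0: 'c' vs 'e' => not anagrams

0


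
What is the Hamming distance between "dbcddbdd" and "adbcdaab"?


Comparing "dbcddbdd" and "adbcdaab" position by position:
  Position 0: 'd' vs 'a' => differ
  Position 1: 'b' vs 'd' => differ
  Position 2: 'c' vs 'b' => differ
  Position 3: 'd' vs 'c' => differ
  Position 4: 'd' vs 'd' => same
  Position 5: 'b' vs 'a' => differ
  Position 6: 'd' vs 'a' => differ
  Position 7: 'd' vs 'b' => differ
Total differences (Hamming distance): 7

7


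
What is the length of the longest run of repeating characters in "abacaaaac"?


Input: "abacaaaac"
Scanning for longest run:
  Position 1 ('b'): new char, reset run to 1
  Position 2 ('a'): new char, reset run to 1
  Position 3 ('c'): new char, reset run to 1
  Position 4 ('a'): new char, reset run to 1
  Position 5 ('a'): continues run of 'a', length=2
  Position 6 ('a'): continues run of 'a', length=3
  Position 7 ('a'): continues run of 'a', length=4
  Position 8 ('c'): new char, reset run to 1
Longest run: 'a' with length 4

4


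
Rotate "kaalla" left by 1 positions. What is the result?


Input: "kaalla", rotate left by 1
First 1 characters: "k"
Remaining characters: "aalla"
Concatenate remaining + first: "aalla" + "k" = "aallak"

aallak


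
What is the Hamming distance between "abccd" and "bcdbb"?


Comparing "abccd" and "bcdbb" position by position:
  Position 0: 'a' vs 'b' => differ
  Position 1: 'b' vs 'c' => differ
  Position 2: 'c' vs 'd' => differ
  Position 3: 'c' vs 'b' => differ
  Position 4: 'd' vs 'b' => differ
Total differences (Hamming distance): 5

5


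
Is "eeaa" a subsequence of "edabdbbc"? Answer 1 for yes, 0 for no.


Check if "eeaa" is a subsequence of "edabdbbc"
Greedy scan:
  Position 0 ('e'): matches sub[0] = 'e'
  Position 1 ('d'): no match needed
  Position 2 ('a'): no match needed
  Position 3 ('b'): no match needed
  Position 4 ('d'): no match needed
  Position 5 ('b'): no match needed
  Position 6 ('b'): no match needed
  Position 7 ('c'): no match needed
Only matched 1/4 characters => not a subsequence

0


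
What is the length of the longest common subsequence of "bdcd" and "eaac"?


LCS of "bdcd" and "eaac"
DP table:
           e    a    a    c
      0    0    0    0    0
  b   0    0    0    0    0
  d   0    0    0    0    0
  c   0    0    0    0    1
  d   0    0    0    0    1
LCS length = dp[4][4] = 1

1


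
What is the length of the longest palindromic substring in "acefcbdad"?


Input: "acefcbdad"
Checking substrings for palindromes:
  [6:9] "dad" (len 3) => palindrome
Longest palindromic substring: "dad" with length 3

3


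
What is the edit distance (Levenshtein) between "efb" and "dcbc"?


Computing edit distance: "efb" -> "dcbc"
DP table:
           d    c    b    c
      0    1    2    3    4
  e   1    1    2    3    4
  f   2    2    2    3    4
  b   3    3    3    2    3
Edit distance = dp[3][4] = 3

3


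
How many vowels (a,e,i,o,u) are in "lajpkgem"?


Input: lajpkgem
Checking each character:
  'l' at position 0: consonant
  'a' at position 1: vowel (running total: 1)
  'j' at position 2: consonant
  'p' at position 3: consonant
  'k' at position 4: consonant
  'g' at position 5: consonant
  'e' at position 6: vowel (running total: 2)
  'm' at position 7: consonant
Total vowels: 2

2


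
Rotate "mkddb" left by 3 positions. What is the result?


Input: "mkddb", rotate left by 3
First 3 characters: "mkd"
Remaining characters: "db"
Concatenate remaining + first: "db" + "mkd" = "dbmkd"

dbmkd


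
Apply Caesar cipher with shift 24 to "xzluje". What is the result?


Caesar cipher: shift "xzluje" by 24
  'x' (pos 23) + 24 = pos 21 = 'v'
  'z' (pos 25) + 24 = pos 23 = 'x'
  'l' (pos 11) + 24 = pos 9 = 'j'
  'u' (pos 20) + 24 = pos 18 = 's'
  'j' (pos 9) + 24 = pos 7 = 'h'
  'e' (pos 4) + 24 = pos 2 = 'c'
Result: vxjshc

vxjshc


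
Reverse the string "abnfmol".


Input: abnfmol
Reading characters right to left:
  Position 6: 'l'
  Position 5: 'o'
  Position 4: 'm'
  Position 3: 'f'
  Position 2: 'n'
  Position 1: 'b'
  Position 0: 'a'
Reversed: lomfnba

lomfnba


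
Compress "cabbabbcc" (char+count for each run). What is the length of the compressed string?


Input: cabbabbcc
Runs:
  'c' x 1 => "c1"
  'a' x 1 => "a1"
  'b' x 2 => "b2"
  'a' x 1 => "a1"
  'b' x 2 => "b2"
  'c' x 2 => "c2"
Compressed: "c1a1b2a1b2c2"
Compressed length: 12

12


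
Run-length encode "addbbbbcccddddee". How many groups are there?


Input: addbbbbcccddddee
Scanning for consecutive runs:
  Group 1: 'a' x 1 (positions 0-0)
  Group 2: 'd' x 2 (positions 1-2)
  Group 3: 'b' x 4 (positions 3-6)
  Group 4: 'c' x 3 (positions 7-9)
  Group 5: 'd' x 4 (positions 10-13)
  Group 6: 'e' x 2 (positions 14-15)
Total groups: 6

6


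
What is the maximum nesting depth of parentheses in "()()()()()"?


Input: "()()()()()"
Tracking depth:
  Position 0 '(': depth becomes 1
  Position 1 ')': depth becomes 0
  Position 2 '(': depth becomes 1
  Position 3 ')': depth becomes 0
  Position 4 '(': depth becomes 1
  Position 5 ')': depth becomes 0
  Position 6 '(': depth becomes 1
  Position 7 ')': depth becomes 0
  Position 8 '(': depth becomes 1
  Position 9 ')': depth becomes 0
Maximum depth reached: 1

1


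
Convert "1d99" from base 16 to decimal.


Input: "1d99" in base 16
Positional expansion:
  Digit '1' (value 1) x 16^3 = 4096
  Digit 'd' (value 13) x 16^2 = 3328
  Digit '9' (value 9) x 16^1 = 144
  Digit '9' (value 9) x 16^0 = 9
Sum = 7577

7577


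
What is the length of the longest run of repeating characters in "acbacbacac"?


Input: "acbacbacac"
Scanning for longest run:
  Position 1 ('c'): new char, reset run to 1
  Position 2 ('b'): new char, reset run to 1
  Position 3 ('a'): new char, reset run to 1
  Position 4 ('c'): new char, reset run to 1
  Position 5 ('b'): new char, reset run to 1
  Position 6 ('a'): new char, reset run to 1
  Position 7 ('c'): new char, reset run to 1
  Position 8 ('a'): new char, reset run to 1
  Position 9 ('c'): new char, reset run to 1
Longest run: 'a' with length 1

1


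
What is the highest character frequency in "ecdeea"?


Input: ecdeea
Character counts:
  'a': 1
  'c': 1
  'd': 1
  'e': 3
Maximum frequency: 3

3


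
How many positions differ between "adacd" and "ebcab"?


Comparing "adacd" and "ebcab" position by position:
  Position 0: 'a' vs 'e' => DIFFER
  Position 1: 'd' vs 'b' => DIFFER
  Position 2: 'a' vs 'c' => DIFFER
  Position 3: 'c' vs 'a' => DIFFER
  Position 4: 'd' vs 'b' => DIFFER
Positions that differ: 5

5


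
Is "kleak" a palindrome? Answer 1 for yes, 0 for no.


Input: kleak
Reversed: kaelk
  Compare pos 0 ('k') with pos 4 ('k'): match
  Compare pos 1 ('l') with pos 3 ('a'): MISMATCH
Result: not a palindrome

0


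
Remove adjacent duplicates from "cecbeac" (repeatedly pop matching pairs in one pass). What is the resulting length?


Input: cecbeac
Stack-based adjacent duplicate removal:
  Read 'c': push. Stack: c
  Read 'e': push. Stack: ce
  Read 'c': push. Stack: cec
  Read 'b': push. Stack: cecb
  Read 'e': push. Stack: cecbe
  Read 'a': push. Stack: cecbea
  Read 'c': push. Stack: cecbeac
Final stack: "cecbeac" (length 7)

7


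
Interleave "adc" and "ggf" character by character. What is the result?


Interleaving "adc" and "ggf":
  Position 0: 'a' from first, 'g' from second => "ag"
  Position 1: 'd' from first, 'g' from second => "dg"
  Position 2: 'c' from first, 'f' from second => "cf"
Result: agdgcf

agdgcf


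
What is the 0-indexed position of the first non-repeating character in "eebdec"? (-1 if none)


Input: eebdec
Character frequencies:
  'b': 1
  'c': 1
  'd': 1
  'e': 3
Scanning left to right for freq == 1:
  Position 0 ('e'): freq=3, skip
  Position 1 ('e'): freq=3, skip
  Position 2 ('b'): unique! => answer = 2

2


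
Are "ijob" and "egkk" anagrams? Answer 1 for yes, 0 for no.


Strings: "ijob", "egkk"
Sorted first:  bijo
Sorted second: egkk
Differ at position 0: 'b' vs 'e' => not anagrams

0


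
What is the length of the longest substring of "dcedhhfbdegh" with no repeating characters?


Input: "dcedhhfbdegh"
Sliding window (track last position of each char):
  Position 0 ('d'): window [0,0] length 1 -- new best
  Position 1 ('c'): window [0,1] length 2 -- new best
  Position 2 ('e'): window [0,2] length 3 -- new best
  Position 3 ('d'): repeat (last at 0), move window start to 1
  Position 3 ('d'): window [1,3] length 3
  Position 4 ('h'): window [1,4] length 4 -- new best
  Position 5 ('h'): repeat (last at 4), move window start to 5
  Position 5 ('h'): window [5,5] length 1
  Position 6 ('f'): window [5,6] length 2
  Position 7 ('b'): window [5,7] length 3
  Position 8 ('d'): window [5,8] length 4
  Position 9 ('e'): window [5,9] length 5 -- new best
  Position 10 ('g'): window [5,10] length 6 -- new best
  Position 11 ('h'): repeat (last at 5), move window start to 6
  Position 11 ('h'): window [6,11] length 6
Longest substring with no repeats: "hfbdeg" with length 6

6


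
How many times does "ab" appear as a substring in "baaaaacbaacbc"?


Searching for "ab" in "baaaaacbaacbc"
Scanning each position:
  Position 0: "ba" => no
  Position 1: "aa" => no
  Position 2: "aa" => no
  Position 3: "aa" => no
  Position 4: "aa" => no
  Position 5: "ac" => no
  Position 6: "cb" => no
  Position 7: "ba" => no
  Position 8: "aa" => no
  Position 9: "ac" => no
  Position 10: "cb" => no
  Position 11: "bc" => no
Total occurrences: 0

0


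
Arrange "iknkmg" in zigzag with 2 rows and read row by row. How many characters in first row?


Zigzag "iknkmg" into 2 rows:
Placing characters:
  'i' => row 0
  'k' => row 1
  'n' => row 0
  'k' => row 1
  'm' => row 0
  'g' => row 1
Rows:
  Row 0: "inm"
  Row 1: "kkg"
First row length: 3

3


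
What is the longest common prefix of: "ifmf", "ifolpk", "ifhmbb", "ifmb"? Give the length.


Words: ifmf, ifolpk, ifhmbb, ifmb
  Position 0: all 'i' => match
  Position 1: all 'f' => match
  Position 2: ('m', 'o', 'h', 'm') => mismatch, stop
LCP = "if" (length 2)

2


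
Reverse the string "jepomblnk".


Input: jepomblnk
Reading characters right to left:
  Position 8: 'k'
  Position 7: 'n'
  Position 6: 'l'
  Position 5: 'b'
  Position 4: 'm'
  Position 3: 'o'
  Position 2: 'p'
  Position 1: 'e'
  Position 0: 'j'
Reversed: knlbmopej

knlbmopej


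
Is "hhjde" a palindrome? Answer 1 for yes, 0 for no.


Input: hhjde
Reversed: edjhh
  Compare pos 0 ('h') with pos 4 ('e'): MISMATCH
  Compare pos 1 ('h') with pos 3 ('d'): MISMATCH
Result: not a palindrome

0


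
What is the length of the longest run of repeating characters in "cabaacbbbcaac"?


Input: "cabaacbbbcaac"
Scanning for longest run:
  Position 1 ('a'): new char, reset run to 1
  Position 2 ('b'): new char, reset run to 1
  Position 3 ('a'): new char, reset run to 1
  Position 4 ('a'): continues run of 'a', length=2
  Position 5 ('c'): new char, reset run to 1
  Position 6 ('b'): new char, reset run to 1
  Position 7 ('b'): continues run of 'b', length=2
  Position 8 ('b'): continues run of 'b', length=3
  Position 9 ('c'): new char, reset run to 1
  Position 10 ('a'): new char, reset run to 1
  Position 11 ('a'): continues run of 'a', length=2
  Position 12 ('c'): new char, reset run to 1
Longest run: 'b' with length 3

3


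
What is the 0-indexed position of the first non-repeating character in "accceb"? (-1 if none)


Input: accceb
Character frequencies:
  'a': 1
  'b': 1
  'c': 3
  'e': 1
Scanning left to right for freq == 1:
  Position 0 ('a'): unique! => answer = 0

0


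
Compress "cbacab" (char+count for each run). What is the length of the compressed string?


Input: cbacab
Runs:
  'c' x 1 => "c1"
  'b' x 1 => "b1"
  'a' x 1 => "a1"
  'c' x 1 => "c1"
  'a' x 1 => "a1"
  'b' x 1 => "b1"
Compressed: "c1b1a1c1a1b1"
Compressed length: 12

12


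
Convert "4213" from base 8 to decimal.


Input: "4213" in base 8
Positional expansion:
  Digit '4' (value 4) x 8^3 = 2048
  Digit '2' (value 2) x 8^2 = 128
  Digit '1' (value 1) x 8^1 = 8
  Digit '3' (value 3) x 8^0 = 3
Sum = 2187

2187


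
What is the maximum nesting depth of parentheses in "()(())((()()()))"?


Input: "()(())((()()()))"
Tracking depth:
  Position 0 '(': depth becomes 1
  Position 1 ')': depth becomes 0
  Position 2 '(': depth becomes 1
  Position 3 '(': depth becomes 2
  Position 4 ')': depth becomes 1
  Position 5 ')': depth becomes 0
  Position 6 '(': depth becomes 1
  Position 7 '(': depth becomes 2
  Position 8 '(': depth becomes 3
  Position 9 ')': depth becomes 2
  Position 10 '(': depth becomes 3
  Position 11 ')': depth becomes 2
  Position 12 '(': depth becomes 3
  Position 13 ')': depth becomes 2
  Position 14 ')': depth becomes 1
  Position 15 ')': depth becomes 0
Maximum depth reached: 3

3


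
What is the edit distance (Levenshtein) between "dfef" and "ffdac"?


Computing edit distance: "dfef" -> "ffdac"
DP table:
           f    f    d    a    c
      0    1    2    3    4    5
  d   1    1    2    2    3    4
  f   2    1    1    2    3    4
  e   3    2    2    2    3    4
  f   4    3    2    3    3    4
Edit distance = dp[4][5] = 4

4


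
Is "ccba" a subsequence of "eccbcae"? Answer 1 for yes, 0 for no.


Check if "ccba" is a subsequence of "eccbcae"
Greedy scan:
  Position 0 ('e'): no match needed
  Position 1 ('c'): matches sub[0] = 'c'
  Position 2 ('c'): matches sub[1] = 'c'
  Position 3 ('b'): matches sub[2] = 'b'
  Position 4 ('c'): no match needed
  Position 5 ('a'): matches sub[3] = 'a'
  Position 6 ('e'): no match needed
All 4 characters matched => is a subsequence

1


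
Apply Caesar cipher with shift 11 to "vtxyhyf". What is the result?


Caesar cipher: shift "vtxyhyf" by 11
  'v' (pos 21) + 11 = pos 6 = 'g'
  't' (pos 19) + 11 = pos 4 = 'e'
  'x' (pos 23) + 11 = pos 8 = 'i'
  'y' (pos 24) + 11 = pos 9 = 'j'
  'h' (pos 7) + 11 = pos 18 = 's'
  'y' (pos 24) + 11 = pos 9 = 'j'
  'f' (pos 5) + 11 = pos 16 = 'q'
Result: geijsjq

geijsjq


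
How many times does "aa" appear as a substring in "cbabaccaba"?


Searching for "aa" in "cbabaccaba"
Scanning each position:
  Position 0: "cb" => no
  Position 1: "ba" => no
  Position 2: "ab" => no
  Position 3: "ba" => no
  Position 4: "ac" => no
  Position 5: "cc" => no
  Position 6: "ca" => no
  Position 7: "ab" => no
  Position 8: "ba" => no
Total occurrences: 0

0


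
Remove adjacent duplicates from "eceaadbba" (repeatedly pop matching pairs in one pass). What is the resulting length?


Input: eceaadbba
Stack-based adjacent duplicate removal:
  Read 'e': push. Stack: e
  Read 'c': push. Stack: ec
  Read 'e': push. Stack: ece
  Read 'a': push. Stack: ecea
  Read 'a': matches stack top 'a' => pop. Stack: ece
  Read 'd': push. Stack: eced
  Read 'b': push. Stack: ecedb
  Read 'b': matches stack top 'b' => pop. Stack: eced
  Read 'a': push. Stack: eceda
Final stack: "eceda" (length 5)

5


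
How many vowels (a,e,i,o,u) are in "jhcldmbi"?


Input: jhcldmbi
Checking each character:
  'j' at position 0: consonant
  'h' at position 1: consonant
  'c' at position 2: consonant
  'l' at position 3: consonant
  'd' at position 4: consonant
  'm' at position 5: consonant
  'b' at position 6: consonant
  'i' at position 7: vowel (running total: 1)
Total vowels: 1

1


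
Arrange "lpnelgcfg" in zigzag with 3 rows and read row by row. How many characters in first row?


Zigzag "lpnelgcfg" into 3 rows:
Placing characters:
  'l' => row 0
  'p' => row 1
  'n' => row 2
  'e' => row 1
  'l' => row 0
  'g' => row 1
  'c' => row 2
  'f' => row 1
  'g' => row 0
Rows:
  Row 0: "llg"
  Row 1: "pegf"
  Row 2: "nc"
First row length: 3

3


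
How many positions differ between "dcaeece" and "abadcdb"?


Comparing "dcaeece" and "abadcdb" position by position:
  Position 0: 'd' vs 'a' => DIFFER
  Position 1: 'c' vs 'b' => DIFFER
  Position 2: 'a' vs 'a' => same
  Position 3: 'e' vs 'd' => DIFFER
  Position 4: 'e' vs 'c' => DIFFER
  Position 5: 'c' vs 'd' => DIFFER
  Position 6: 'e' vs 'b' => DIFFER
Positions that differ: 6

6


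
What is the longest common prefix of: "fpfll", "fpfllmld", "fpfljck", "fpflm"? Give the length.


Words: fpfll, fpfllmld, fpfljck, fpflm
  Position 0: all 'f' => match
  Position 1: all 'p' => match
  Position 2: all 'f' => match
  Position 3: all 'l' => match
  Position 4: ('l', 'l', 'j', 'm') => mismatch, stop
LCP = "fpfl" (length 4)

4


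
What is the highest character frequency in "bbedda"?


Input: bbedda
Character counts:
  'a': 1
  'b': 2
  'd': 2
  'e': 1
Maximum frequency: 2

2


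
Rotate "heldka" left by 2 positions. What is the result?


Input: "heldka", rotate left by 2
First 2 characters: "he"
Remaining characters: "ldka"
Concatenate remaining + first: "ldka" + "he" = "ldkahe"

ldkahe


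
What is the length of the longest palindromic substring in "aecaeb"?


Input: "aecaeb"
Checking substrings for palindromes:
  No multi-char palindromic substrings found
Longest palindromic substring: "a" with length 1

1


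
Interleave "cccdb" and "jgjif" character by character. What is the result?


Interleaving "cccdb" and "jgjif":
  Position 0: 'c' from first, 'j' from second => "cj"
  Position 1: 'c' from first, 'g' from second => "cg"
  Position 2: 'c' from first, 'j' from second => "cj"
  Position 3: 'd' from first, 'i' from second => "di"
  Position 4: 'b' from first, 'f' from second => "bf"
Result: cjcgcjdibf

cjcgcjdibf


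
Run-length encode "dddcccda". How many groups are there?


Input: dddcccda
Scanning for consecutive runs:
  Group 1: 'd' x 3 (positions 0-2)
  Group 2: 'c' x 3 (positions 3-5)
  Group 3: 'd' x 1 (positions 6-6)
  Group 4: 'a' x 1 (positions 7-7)
Total groups: 4

4


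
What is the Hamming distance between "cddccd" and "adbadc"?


Comparing "cddccd" and "adbadc" position by position:
  Position 0: 'c' vs 'a' => differ
  Position 1: 'd' vs 'd' => same
  Position 2: 'd' vs 'b' => differ
  Position 3: 'c' vs 'a' => differ
  Position 4: 'c' vs 'd' => differ
  Position 5: 'd' vs 'c' => differ
Total differences (Hamming distance): 5

5


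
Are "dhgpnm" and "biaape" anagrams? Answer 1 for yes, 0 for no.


Strings: "dhgpnm", "biaape"
Sorted first:  dghmnp
Sorted second: aabeip
Differ at position 0: 'd' vs 'a' => not anagrams

0


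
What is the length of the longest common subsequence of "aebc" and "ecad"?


LCS of "aebc" and "ecad"
DP table:
           e    c    a    d
      0    0    0    0    0
  a   0    0    0    1    1
  e   0    1    1    1    1
  b   0    1    1    1    1
  c   0    1    2    2    2
LCS length = dp[4][4] = 2

2


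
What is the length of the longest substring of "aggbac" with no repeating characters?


Input: "aggbac"
Sliding window (track last position of each char):
  Position 0 ('a'): window [0,0] length 1 -- new best
  Position 1 ('g'): window [0,1] length 2 -- new best
  Position 2 ('g'): repeat (last at 1), move window start to 2
  Position 2 ('g'): window [2,2] length 1
  Position 3 ('b'): window [2,3] length 2
  Position 4 ('a'): window [2,4] length 3 -- new best
  Position 5 ('c'): window [2,5] length 4 -- new best
Longest substring with no repeats: "gbac" with length 4

4


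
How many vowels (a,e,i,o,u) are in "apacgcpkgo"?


Input: apacgcpkgo
Checking each character:
  'a' at position 0: vowel (running total: 1)
  'p' at position 1: consonant
  'a' at position 2: vowel (running total: 2)
  'c' at position 3: consonant
  'g' at position 4: consonant
  'c' at position 5: consonant
  'p' at position 6: consonant
  'k' at position 7: consonant
  'g' at position 8: consonant
  'o' at position 9: vowel (running total: 3)
Total vowels: 3

3


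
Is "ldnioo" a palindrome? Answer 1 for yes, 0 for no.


Input: ldnioo
Reversed: ooindl
  Compare pos 0 ('l') with pos 5 ('o'): MISMATCH
  Compare pos 1 ('d') with pos 4 ('o'): MISMATCH
  Compare pos 2 ('n') with pos 3 ('i'): MISMATCH
Result: not a palindrome

0


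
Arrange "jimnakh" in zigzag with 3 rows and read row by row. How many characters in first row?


Zigzag "jimnakh" into 3 rows:
Placing characters:
  'j' => row 0
  'i' => row 1
  'm' => row 2
  'n' => row 1
  'a' => row 0
  'k' => row 1
  'h' => row 2
Rows:
  Row 0: "ja"
  Row 1: "ink"
  Row 2: "mh"
First row length: 2

2


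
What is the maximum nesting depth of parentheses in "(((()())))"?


Input: "(((()())))"
Tracking depth:
  Position 0 '(': depth becomes 1
  Position 1 '(': depth becomes 2
  Position 2 '(': depth becomes 3
  Position 3 '(': depth becomes 4
  Position 4 ')': depth becomes 3
  Position 5 '(': depth becomes 4
  Position 6 ')': depth becomes 3
  Position 7 ')': depth becomes 2
  Position 8 ')': depth becomes 1
  Position 9 ')': depth becomes 0
Maximum depth reached: 4

4


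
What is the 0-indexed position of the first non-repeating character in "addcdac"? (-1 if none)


Input: addcdac
Character frequencies:
  'a': 2
  'c': 2
  'd': 3
Scanning left to right for freq == 1:
  Position 0 ('a'): freq=2, skip
  Position 1 ('d'): freq=3, skip
  Position 2 ('d'): freq=3, skip
  Position 3 ('c'): freq=2, skip
  Position 4 ('d'): freq=3, skip
  Position 5 ('a'): freq=2, skip
  Position 6 ('c'): freq=2, skip
  No unique character found => answer = -1

-1


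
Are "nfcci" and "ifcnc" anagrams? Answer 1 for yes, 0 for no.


Strings: "nfcci", "ifcnc"
Sorted first:  ccfin
Sorted second: ccfin
Sorted forms match => anagrams

1


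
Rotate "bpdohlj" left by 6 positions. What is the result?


Input: "bpdohlj", rotate left by 6
First 6 characters: "bpdohl"
Remaining characters: "j"
Concatenate remaining + first: "j" + "bpdohl" = "jbpdohl"

jbpdohl


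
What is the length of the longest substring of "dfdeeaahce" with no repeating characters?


Input: "dfdeeaahce"
Sliding window (track last position of each char):
  Position 0 ('d'): window [0,0] length 1 -- new best
  Position 1 ('f'): window [0,1] length 2 -- new best
  Position 2 ('d'): repeat (last at 0), move window start to 1
  Position 2 ('d'): window [1,2] length 2
  Position 3 ('e'): window [1,3] length 3 -- new best
  Position 4 ('e'): repeat (last at 3), move window start to 4
  Position 4 ('e'): window [4,4] length 1
  Position 5 ('a'): window [4,5] length 2
  Position 6 ('a'): repeat (last at 5), move window start to 6
  Position 6 ('a'): window [6,6] length 1
  Position 7 ('h'): window [6,7] length 2
  Position 8 ('c'): window [6,8] length 3
  Position 9 ('e'): window [6,9] length 4 -- new best
Longest substring with no repeats: "ahce" with length 4

4


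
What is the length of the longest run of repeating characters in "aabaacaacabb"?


Input: "aabaacaacabb"
Scanning for longest run:
  Position 1 ('a'): continues run of 'a', length=2
  Position 2 ('b'): new char, reset run to 1
  Position 3 ('a'): new char, reset run to 1
  Position 4 ('a'): continues run of 'a', length=2
  Position 5 ('c'): new char, reset run to 1
  Position 6 ('a'): new char, reset run to 1
  Position 7 ('a'): continues run of 'a', length=2
  Position 8 ('c'): new char, reset run to 1
  Position 9 ('a'): new char, reset run to 1
  Position 10 ('b'): new char, reset run to 1
  Position 11 ('b'): continues run of 'b', length=2
Longest run: 'a' with length 2

2


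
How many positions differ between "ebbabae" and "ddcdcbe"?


Comparing "ebbabae" and "ddcdcbe" position by position:
  Position 0: 'e' vs 'd' => DIFFER
  Position 1: 'b' vs 'd' => DIFFER
  Position 2: 'b' vs 'c' => DIFFER
  Position 3: 'a' vs 'd' => DIFFER
  Position 4: 'b' vs 'c' => DIFFER
  Position 5: 'a' vs 'b' => DIFFER
  Position 6: 'e' vs 'e' => same
Positions that differ: 6

6


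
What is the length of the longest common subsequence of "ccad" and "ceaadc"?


LCS of "ccad" and "ceaadc"
DP table:
           c    e    a    a    d    c
      0    0    0    0    0    0    0
  c   0    1    1    1    1    1    1
  c   0    1    1    1    1    1    2
  a   0    1    1    2    2    2    2
  d   0    1    1    2    2    3    3
LCS length = dp[4][6] = 3

3


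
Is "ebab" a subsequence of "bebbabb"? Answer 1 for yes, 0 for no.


Check if "ebab" is a subsequence of "bebbabb"
Greedy scan:
  Position 0 ('b'): no match needed
  Position 1 ('e'): matches sub[0] = 'e'
  Position 2 ('b'): matches sub[1] = 'b'
  Position 3 ('b'): no match needed
  Position 4 ('a'): matches sub[2] = 'a'
  Position 5 ('b'): matches sub[3] = 'b'
  Position 6 ('b'): no match needed
All 4 characters matched => is a subsequence

1


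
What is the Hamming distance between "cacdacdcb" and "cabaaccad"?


Comparing "cacdacdcb" and "cabaaccad" position by position:
  Position 0: 'c' vs 'c' => same
  Position 1: 'a' vs 'a' => same
  Position 2: 'c' vs 'b' => differ
  Position 3: 'd' vs 'a' => differ
  Position 4: 'a' vs 'a' => same
  Position 5: 'c' vs 'c' => same
  Position 6: 'd' vs 'c' => differ
  Position 7: 'c' vs 'a' => differ
  Position 8: 'b' vs 'd' => differ
Total differences (Hamming distance): 5

5


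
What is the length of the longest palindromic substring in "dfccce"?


Input: "dfccce"
Checking substrings for palindromes:
  [2:5] "ccc" (len 3) => palindrome
  [2:4] "cc" (len 2) => palindrome
  [3:5] "cc" (len 2) => palindrome
Longest palindromic substring: "ccc" with length 3

3


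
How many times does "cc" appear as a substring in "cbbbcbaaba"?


Searching for "cc" in "cbbbcbaaba"
Scanning each position:
  Position 0: "cb" => no
  Position 1: "bb" => no
  Position 2: "bb" => no
  Position 3: "bc" => no
  Position 4: "cb" => no
  Position 5: "ba" => no
  Position 6: "aa" => no
  Position 7: "ab" => no
  Position 8: "ba" => no
Total occurrences: 0

0


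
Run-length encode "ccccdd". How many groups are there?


Input: ccccdd
Scanning for consecutive runs:
  Group 1: 'c' x 4 (positions 0-3)
  Group 2: 'd' x 2 (positions 4-5)
Total groups: 2

2


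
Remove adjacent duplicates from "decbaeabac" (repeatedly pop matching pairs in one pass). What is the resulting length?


Input: decbaeabac
Stack-based adjacent duplicate removal:
  Read 'd': push. Stack: d
  Read 'e': push. Stack: de
  Read 'c': push. Stack: dec
  Read 'b': push. Stack: decb
  Read 'a': push. Stack: decba
  Read 'e': push. Stack: decbae
  Read 'a': push. Stack: decbaea
  Read 'b': push. Stack: decbaeab
  Read 'a': push. Stack: decbaeaba
  Read 'c': push. Stack: decbaeabac
Final stack: "decbaeabac" (length 10)

10


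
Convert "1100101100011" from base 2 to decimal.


Input: "1100101100011" in base 2
Positional expansion:
  Digit '1' (value 1) x 2^12 = 4096
  Digit '1' (value 1) x 2^11 = 2048
  Digit '0' (value 0) x 2^10 = 0
  Digit '0' (value 0) x 2^9 = 0
  Digit '1' (value 1) x 2^8 = 256
  Digit '0' (value 0) x 2^7 = 0
  Digit '1' (value 1) x 2^6 = 64
  Digit '1' (value 1) x 2^5 = 32
  Digit '0' (value 0) x 2^4 = 0
  Digit '0' (value 0) x 2^3 = 0
  Digit '0' (value 0) x 2^2 = 0
  Digit '1' (value 1) x 2^1 = 2
  Digit '1' (value 1) x 2^0 = 1
Sum = 6499

6499


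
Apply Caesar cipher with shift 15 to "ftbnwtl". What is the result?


Caesar cipher: shift "ftbnwtl" by 15
  'f' (pos 5) + 15 = pos 20 = 'u'
  't' (pos 19) + 15 = pos 8 = 'i'
  'b' (pos 1) + 15 = pos 16 = 'q'
  'n' (pos 13) + 15 = pos 2 = 'c'
  'w' (pos 22) + 15 = pos 11 = 'l'
  't' (pos 19) + 15 = pos 8 = 'i'
  'l' (pos 11) + 15 = pos 0 = 'a'
Result: uiqclia

uiqclia


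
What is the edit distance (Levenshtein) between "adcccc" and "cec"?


Computing edit distance: "adcccc" -> "cec"
DP table:
           c    e    c
      0    1    2    3
  a   1    1    2    3
  d   2    2    2    3
  c   3    2    3    2
  c   4    3    3    3
  c   5    4    4    3
  c   6    5    5    4
Edit distance = dp[6][3] = 4

4


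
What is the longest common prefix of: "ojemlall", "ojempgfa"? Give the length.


Words: ojemlall, ojempgfa
  Position 0: all 'o' => match
  Position 1: all 'j' => match
  Position 2: all 'e' => match
  Position 3: all 'm' => match
  Position 4: ('l', 'p') => mismatch, stop
LCP = "ojem" (length 4)

4


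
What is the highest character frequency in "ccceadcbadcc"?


Input: ccceadcbadcc
Character counts:
  'a': 2
  'b': 1
  'c': 6
  'd': 2
  'e': 1
Maximum frequency: 6

6


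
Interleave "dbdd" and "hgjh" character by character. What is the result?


Interleaving "dbdd" and "hgjh":
  Position 0: 'd' from first, 'h' from second => "dh"
  Position 1: 'b' from first, 'g' from second => "bg"
  Position 2: 'd' from first, 'j' from second => "dj"
  Position 3: 'd' from first, 'h' from second => "dh"
Result: dhbgdjdh

dhbgdjdh


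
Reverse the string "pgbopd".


Input: pgbopd
Reading characters right to left:
  Position 5: 'd'
  Position 4: 'p'
  Position 3: 'o'
  Position 2: 'b'
  Position 1: 'g'
  Position 0: 'p'
Reversed: dpobgp

dpobgp


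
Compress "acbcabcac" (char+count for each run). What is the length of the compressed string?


Input: acbcabcac
Runs:
  'a' x 1 => "a1"
  'c' x 1 => "c1"
  'b' x 1 => "b1"
  'c' x 1 => "c1"
  'a' x 1 => "a1"
  'b' x 1 => "b1"
  'c' x 1 => "c1"
  'a' x 1 => "a1"
  'c' x 1 => "c1"
Compressed: "a1c1b1c1a1b1c1a1c1"
Compressed length: 18

18
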